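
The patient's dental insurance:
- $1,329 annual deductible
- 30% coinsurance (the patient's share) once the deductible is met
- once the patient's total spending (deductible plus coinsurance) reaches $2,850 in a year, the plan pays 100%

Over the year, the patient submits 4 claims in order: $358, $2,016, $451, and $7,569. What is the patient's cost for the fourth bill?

Claim 1 ($358): fully absorbed by the deductible. Patient owes $358 (running OOP $358).
Claim 2 ($2,016): $971 to deductible, leaving $1,045; 30% of $1,045 = $313.50. Patient pays $1,284.50; OOP now $1,642.50.
Claim 3 ($451): deductible met; 30% of $451 = $135.30. Patient owes $135.30 (running OOP $1,777.80).
Claim 4 ($7,569): deductible already satisfied, so patient's share is 30% × $7,569 = $2,270.70. OOP would hit $4,048.50 > $2,850, so the cap limits the patient to $2,850 − $1,777.80 = $1,072.20.

$1,072.20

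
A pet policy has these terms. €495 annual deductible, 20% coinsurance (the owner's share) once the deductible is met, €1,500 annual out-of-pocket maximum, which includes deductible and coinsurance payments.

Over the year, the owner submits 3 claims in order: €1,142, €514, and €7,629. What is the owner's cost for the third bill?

Claim 1 (€1,142): deductible takes €495, €647 remains; coinsurance €647 × 20% = €129.40. Owner pays €624.40; OOP now €624.40.
Claim 2 (€514): deductible met; 20% of €514 = €102.80. Cost to owner: €102.80. OOP to date €727.20.
Claim 3 (€7,629): deductible met; 20% of €7,629 = €1,525.80. That would push OOP to €2,253, over the €1,500 cap, so owner pays €1,500 − €727.20 = €772.80.

€772.80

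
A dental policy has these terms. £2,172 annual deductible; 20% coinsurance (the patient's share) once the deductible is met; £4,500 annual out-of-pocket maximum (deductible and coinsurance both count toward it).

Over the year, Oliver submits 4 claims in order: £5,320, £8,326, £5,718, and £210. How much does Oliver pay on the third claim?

£33.20

Claim 1 (£5,320): deductible takes £2,172, £3,148 remains; 20% of £3,148 = £629.60. Patient pays £2,801.60; OOP now £2,801.60.
Claim 2 (£8,326): 20% coinsurance on £8,326 = £1,665.20. Cost to patient: £1,665.20. OOP to date £4,466.80.
Claim 3 (£5,718): deductible already satisfied, so patient's share is 20% × £5,718 = £1,143.60. That would push OOP to £5,610.40, over the £4,500 cap, so patient pays £4,500 − £4,466.80 = £33.20.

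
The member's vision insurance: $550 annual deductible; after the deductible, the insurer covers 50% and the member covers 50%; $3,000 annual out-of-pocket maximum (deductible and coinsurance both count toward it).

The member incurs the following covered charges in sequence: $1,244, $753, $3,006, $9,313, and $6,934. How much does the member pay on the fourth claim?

Claim 1 — $1,244: $550 to deductible, leaving $694; 50% of $694 = $347. Member pays $897; OOP now $897.
Claim 2 — $753: 50% coinsurance on $753 = $376.50. Member pays $376.50; OOP now $1,273.50.
Claim 3 — $3,006: deductible already satisfied, so member's share is 50% × $3,006 = $1,503. Member owes $1,503 (running OOP $2,776.50).
Claim 4 — $9,313: deductible already satisfied, so member's share is 50% × $9,313 = $4,656.50. That would push OOP to $7,433, over the $3,000 cap, so member pays $3,000 − $2,776.50 = $223.50.

$223.50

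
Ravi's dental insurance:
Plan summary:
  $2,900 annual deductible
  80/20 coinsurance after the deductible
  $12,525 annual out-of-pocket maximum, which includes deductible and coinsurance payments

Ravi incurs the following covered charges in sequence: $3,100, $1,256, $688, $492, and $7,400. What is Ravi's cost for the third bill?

Bill 1, $3,100: $2,900 finishes the deductible; $200 goes to coinsurance; patient's 20% is $40. Patient pays $2,940; OOP now $2,940.
Bill 2, $1,256: 20% coinsurance on $1,256 = $251.20. Cost to patient: $251.20. OOP to date $3,191.20.
Bill 3, $688: deductible already satisfied, so patient's share is 20% × $688 = $137.60. Cost to patient: $137.60. OOP to date $3,328.80.

$137.60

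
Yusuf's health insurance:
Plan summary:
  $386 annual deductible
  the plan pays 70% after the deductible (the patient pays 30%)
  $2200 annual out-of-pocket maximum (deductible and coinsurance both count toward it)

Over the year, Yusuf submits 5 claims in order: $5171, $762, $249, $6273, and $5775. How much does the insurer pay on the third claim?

$174.30

Claim 1 — $5171: $386 finishes the deductible; $4785 goes to coinsurance; coinsurance $4785 × 30% = $1435.50. Cost to patient: $1821.50. OOP to date $1821.50. Plan pays $5171 − $1821.50 = $3349.50.
Claim 2 — $762: deductible met; 30% of $762 = $228.60. Patient owes $228.60 (running OOP $2050.10). Plan pays $762 − $228.60 = $533.40.
Claim 3 — $249: 30% coinsurance on $249 = $74.70. Patient owes $74.70 (running OOP $2124.80). Plan pays $249 − $74.70 = $174.30.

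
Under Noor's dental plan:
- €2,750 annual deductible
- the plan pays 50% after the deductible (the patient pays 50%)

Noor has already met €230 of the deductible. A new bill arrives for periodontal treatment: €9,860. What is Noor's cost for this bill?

€230 of the €2,750 deductible is already met, leaving €2,520.
That leaves €9,860 − €2,520 = €7,340 for coinsurance.
50% of €7,340 = €3,670 falls to the patient.
Patient responsibility: €2,520 + €3,670 = €6,190.

€6,190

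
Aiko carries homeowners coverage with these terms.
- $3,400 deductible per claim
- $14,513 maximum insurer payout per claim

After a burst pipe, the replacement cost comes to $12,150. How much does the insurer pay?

$8,750

Less the $3,400 deductible: $12,150 − $3,400 = $8,750.
$8,750 is within the $14,513 limit, so the insurer pays $8,750.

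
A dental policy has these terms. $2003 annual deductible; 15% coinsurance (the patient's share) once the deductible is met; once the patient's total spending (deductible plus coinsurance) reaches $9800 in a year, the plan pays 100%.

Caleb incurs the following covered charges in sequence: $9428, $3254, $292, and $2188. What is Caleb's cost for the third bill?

$43.80

Bill 1, $9428: deductible takes $2003, $7425 remains; coinsurance $7425 × 15% = $1113.75. Patient owes $3116.75 (running OOP $3116.75).
Bill 2, $3254: deductible met; 15% of $3254 = $488.10. Cost to patient: $488.10. OOP to date $3604.85.
Bill 3, $292: 15% coinsurance on $292 = $43.80. Patient pays $43.80; OOP now $3648.65.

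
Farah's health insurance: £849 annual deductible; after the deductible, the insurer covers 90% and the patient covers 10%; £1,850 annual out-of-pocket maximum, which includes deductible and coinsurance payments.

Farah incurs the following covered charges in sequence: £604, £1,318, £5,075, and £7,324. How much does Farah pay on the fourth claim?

£386.20

Claim 1 — £604: entire amount goes to the deductible. Patient owes £604 (running OOP £604).
Claim 2 — £1,318: deductible takes £245, £1,073 remains; coinsurance £1,073 × 10% = £107.30. Patient pays £352.30; OOP now £956.30.
Claim 3 — £5,075: 10% coinsurance on £5,075 = £507.50. Cost to patient: £507.50. OOP to date £1,463.80.
Claim 4 — £7,324: deductible already satisfied, so patient's share is 10% × £7,324 = £732.40. That would push OOP to £2,196.20, over the £1,850 cap, so patient pays £1,850 − £1,463.80 = £386.20.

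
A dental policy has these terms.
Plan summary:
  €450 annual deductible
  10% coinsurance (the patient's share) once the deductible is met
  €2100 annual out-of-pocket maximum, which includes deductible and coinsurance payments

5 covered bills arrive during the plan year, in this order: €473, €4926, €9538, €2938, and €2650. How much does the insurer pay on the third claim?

#1 (€473): €450 to deductible, leaving €23; patient's 10% is €2.30. Patient owes €452.30 (running OOP €452.30). Insurer: €473 − €452.30 = €20.70.
#2 (€4926): deductible already satisfied, so patient's share is 10% × €4926 = €492.60. Cost to patient: €492.60. OOP to date €944.90. Plan pays €4926 − €492.60 = €4433.40.
#3 (€9538): 10% coinsurance on €9538 = €953.80. Patient owes €953.80 (running OOP €1898.70). Insurer: €9538 − €953.80 = €8584.20.

€8584.20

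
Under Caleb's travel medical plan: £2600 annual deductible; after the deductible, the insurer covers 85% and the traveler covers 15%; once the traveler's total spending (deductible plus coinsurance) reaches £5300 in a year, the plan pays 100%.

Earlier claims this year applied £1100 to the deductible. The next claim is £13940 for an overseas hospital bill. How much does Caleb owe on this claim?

£3366

Remaining deductible: £2600 − £1100 = £1500.
The remaining £12440 (= £13940 − £1500) moves to coinsurance.
15% of £12440 = £1866 falls to the traveler.
Traveler responsibility before any cap: £1500 + £1866 = £3366.
Total out-of-pocket so far would be £1100 + £3366 = £4466, below the £5300 cap — no reduction.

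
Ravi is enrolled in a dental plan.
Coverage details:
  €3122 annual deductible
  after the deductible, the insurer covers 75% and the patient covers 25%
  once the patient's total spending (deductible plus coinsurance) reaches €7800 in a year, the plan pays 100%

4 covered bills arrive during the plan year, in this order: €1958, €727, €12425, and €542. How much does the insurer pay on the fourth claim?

Bill 1, €1958: entire amount goes to the deductible. Cost to patient: €1958. OOP to date €1958. Plan pays €1958 − €1958 = €0.
Bill 2, €727: all of it applies to the deductible. Patient pays €727; OOP now €2685. Plan pays €727 − €727 = €0.
Bill 3, €12425: deductible takes €437, €11988 remains; 25% of €11988 = €2997. Patient owes €3434 (running OOP €6119). Insurer: €12425 − €3434 = €8991.
Bill 4, €542: deductible met; 25% of €542 = €135.50. Patient owes €135.50 (running OOP €6254.50). Insurer: €542 − €135.50 = €406.50.

€406.50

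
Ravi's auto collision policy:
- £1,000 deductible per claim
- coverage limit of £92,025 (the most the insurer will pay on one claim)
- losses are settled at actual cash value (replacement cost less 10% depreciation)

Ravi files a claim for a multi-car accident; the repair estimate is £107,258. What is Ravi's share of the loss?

£15,233

Actual cash value after 10% depreciation: £107,258 × 90% = £96,532.20.
After the deductible, £96,532.20 − £1,000 = £95,532.20 remains.
The £92,025 per-incident cap binds; insurer pays £92,025.
Driver's share is the uncovered remainder: £107,258 − £92,025 = £15,233.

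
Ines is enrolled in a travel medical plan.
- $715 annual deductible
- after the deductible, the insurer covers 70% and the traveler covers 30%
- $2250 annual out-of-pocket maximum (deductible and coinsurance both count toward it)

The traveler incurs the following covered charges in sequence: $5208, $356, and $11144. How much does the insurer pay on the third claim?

$11063.70

Claim 1 ($5208): $715 to deductible, leaving $4493; coinsurance $4493 × 30% = $1347.90. Traveler pays $2062.90; OOP now $2062.90. Plan pays $5208 − $2062.90 = $3145.10.
Claim 2 ($356): deductible already satisfied, so traveler's share is 30% × $356 = $106.80. Traveler pays $106.80; OOP now $2169.70. Plan pays $356 − $106.80 = $249.20.
Claim 3 ($11144): deductible met; 30% of $11144 = $3343.20. That would push OOP to $5512.90, over the $2250 cap, so traveler pays $2250 − $2169.70 = $80.30. Plan pays $11144 − $80.30 = $11063.70.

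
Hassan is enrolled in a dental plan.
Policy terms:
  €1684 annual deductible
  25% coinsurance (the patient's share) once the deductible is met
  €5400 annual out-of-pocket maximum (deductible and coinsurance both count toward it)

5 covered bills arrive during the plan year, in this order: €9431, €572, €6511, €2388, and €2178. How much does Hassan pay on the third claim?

Bill 1, €9431: deductible takes €1684, €7747 remains; 25% of €7747 = €1936.75. Patient owes €3620.75 (running OOP €3620.75).
Bill 2, €572: 25% coinsurance on €572 = €143. Cost to patient: €143. OOP to date €3763.75.
Bill 3, €6511: deductible already satisfied, so patient's share is 25% × €6511 = €1627.75. Patient owes €1627.75 (running OOP €5391.50).

€1627.75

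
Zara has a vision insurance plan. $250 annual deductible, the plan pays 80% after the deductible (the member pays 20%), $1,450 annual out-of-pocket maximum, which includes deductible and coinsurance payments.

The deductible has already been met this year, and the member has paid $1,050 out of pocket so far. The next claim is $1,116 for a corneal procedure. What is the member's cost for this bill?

$223.20

With the deductible met, the entire $1,116 is subject to coinsurance.
Coinsurance: $1,116 × 20% = $223.20.
Total out-of-pocket so far would be $1,050 + $223.20 = $1,273.20, below the $1,450 cap — no reduction.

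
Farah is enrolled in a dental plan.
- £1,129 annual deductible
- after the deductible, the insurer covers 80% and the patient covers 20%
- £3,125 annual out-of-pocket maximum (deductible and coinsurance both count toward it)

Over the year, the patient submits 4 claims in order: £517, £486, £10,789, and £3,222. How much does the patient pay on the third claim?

Claim 1 — £517: entire amount goes to the deductible. Cost to patient: £517. OOP to date £517.
Claim 2 — £486: all of it applies to the deductible. Patient owes £486 (running OOP £1,003).
Claim 3 — £10,789: £126 finishes the deductible; £10,663 goes to coinsurance; 20% of £10,663 = £2,132.60. Deductible plus coinsurance: £126 + £2,132.60 = £2,258.60. Adding that to £1,003 gives £3,261.60, past the £3,125 cap; patient pays only £3,125 − £1,003 = £2,122.

£2,122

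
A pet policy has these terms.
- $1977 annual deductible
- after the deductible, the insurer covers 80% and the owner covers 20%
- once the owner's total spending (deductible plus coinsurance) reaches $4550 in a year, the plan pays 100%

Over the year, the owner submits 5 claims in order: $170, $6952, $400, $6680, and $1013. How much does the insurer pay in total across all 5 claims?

#1 ($170): fully absorbed by the deductible. Cost to owner: $170. OOP to date $170. Plan pays $170 − $170 = $0.
#2 ($6952): $1807 to deductible, leaving $5145; 20% of $5145 = $1029. Owner pays $2836; OOP now $3006. Plan pays $6952 − $2836 = $4116.
#3 ($400): 20% coinsurance on $400 = $80. Owner pays $80; OOP now $3086. Insurer: $400 − $80 = $320.
#4 ($6680): 20% coinsurance on $6680 = $1336. Owner pays $1336; OOP now $4422. Plan pays $6680 − $1336 = $5344.
#5 ($1013): deductible met; 20% of $1013 = $202.60. Adding that to $4422 gives $4624.60, past the $4550 cap; owner pays only $4550 − $4422 = $128. Insurer: $1013 − $128 = $885.
Insurer total: $0 + $4116 + $320 + $5344 + $885 = $10665.

$10665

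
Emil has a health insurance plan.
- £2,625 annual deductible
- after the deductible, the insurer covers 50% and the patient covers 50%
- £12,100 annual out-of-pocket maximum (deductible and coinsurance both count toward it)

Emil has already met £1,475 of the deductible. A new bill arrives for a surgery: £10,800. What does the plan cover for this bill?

£4,825

£1,475 of the £2,625 deductible is already met, leaving £1,150.
After the £1,150 deductible portion, £10,800 − £1,150 = £9,650 is subject to coinsurance.
Coinsurance: £9,650 × 50% = £4,825.
Patient responsibility before any cap: £1,150 + £4,825 = £5,975.
Year-to-date out-of-pocket becomes £1,475 + £5,975 = £7,450, still under the £12,100 maximum, so no cap applies.
Insurer pays the balance: £10,800 − £5,975 = £4,825.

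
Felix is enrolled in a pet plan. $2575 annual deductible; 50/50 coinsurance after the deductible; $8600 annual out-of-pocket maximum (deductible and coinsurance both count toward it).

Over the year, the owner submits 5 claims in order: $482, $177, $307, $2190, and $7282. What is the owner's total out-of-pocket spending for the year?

Claim 1 — $482: all of it applies to the deductible. Owner pays $482; OOP now $482.
Claim 2 — $177: entire amount goes to the deductible. Owner owes $177 (running OOP $659).
Claim 3 — $307: entire amount goes to the deductible. Owner pays $307; OOP now $966.
Claim 4 — $2190: $1609 finishes the deductible; $581 goes to coinsurance; owner's 50% is $290.50. Owner pays $1899.50; OOP now $2865.50.
Claim 5 — $7282: 50% coinsurance on $7282 = $3641. Owner pays $3641; OOP now $6506.50.
Total paid by the owner: $482 + $177 + $307 + $1899.50 + $3641 = $6506.50.

$6506.50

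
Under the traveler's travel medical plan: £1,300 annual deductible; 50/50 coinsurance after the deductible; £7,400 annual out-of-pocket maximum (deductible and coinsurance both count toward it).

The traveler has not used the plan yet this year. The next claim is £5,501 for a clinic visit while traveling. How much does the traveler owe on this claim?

£3,400.50

Deductible not yet touched, so the first £1,300 of the bill goes to the deductible.
After the £1,300 deductible portion, £5,501 − £1,300 = £4,201 is subject to coinsurance.
Coinsurance: £4,201 × 50% = £2,100.50.
So the traveler owes £1,300 + £2,100.50 = £3,400.50 before any cap.
Cumulative spending £0 + £3,400.50 = £3,400.50 stays under the £7,400 maximum.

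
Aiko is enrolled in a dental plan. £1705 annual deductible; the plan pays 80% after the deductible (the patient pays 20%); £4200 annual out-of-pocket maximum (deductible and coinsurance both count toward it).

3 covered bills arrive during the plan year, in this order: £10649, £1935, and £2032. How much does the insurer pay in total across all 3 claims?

£10416

Claim 1 — £10649: £1705 finishes the deductible; £8944 goes to coinsurance; 20% of £8944 = £1788.80. Cost to patient: £3493.80. OOP to date £3493.80. Insurer: £10649 − £3493.80 = £7155.20.
Claim 2 — £1935: 20% coinsurance on £1935 = £387. Patient owes £387 (running OOP £3880.80). Plan pays £1935 − £387 = £1548.
Claim 3 — £2032: deductible already satisfied, so patient's share is 20% × £2032 = £406.40. OOP would hit £4287.20 > £4200, so the cap limits the patient to £4200 − £3880.80 = £319.20. Plan pays £2032 − £319.20 = £1712.80.
Insurer total: £7155.20 + £1548 + £1712.80 = £10416.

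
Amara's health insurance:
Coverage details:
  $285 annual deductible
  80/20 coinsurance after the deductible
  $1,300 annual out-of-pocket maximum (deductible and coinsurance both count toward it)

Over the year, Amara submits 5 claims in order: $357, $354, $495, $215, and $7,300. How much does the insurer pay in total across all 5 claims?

$7,421

Bill 1, $357: $285 to deductible, leaving $72; coinsurance $72 × 20% = $14.40. Cost to patient: $299.40. OOP to date $299.40. Plan pays $357 − $299.40 = $57.60.
Bill 2, $354: 20% coinsurance on $354 = $70.80. Patient owes $70.80 (running OOP $370.20). Plan pays $354 − $70.80 = $283.20.
Bill 3, $495: 20% coinsurance on $495 = $99. Patient pays $99; OOP now $469.20. Plan pays $495 − $99 = $396.
Bill 4, $215: deductible already satisfied, so patient's share is 20% × $215 = $43. Cost to patient: $43. OOP to date $512.20. Plan pays $215 − $43 = $172.
Bill 5, $7,300: 20% coinsurance on $7,300 = $1,460. Adding that to $512.20 gives $1,972.20, past the $1,300 cap; patient pays only $1,300 − $512.20 = $787.80. Plan pays $7,300 − $787.80 = $6,512.20.
Insurer total: $57.60 + $283.20 + $396 + $172 + $6,512.20 = $7,421.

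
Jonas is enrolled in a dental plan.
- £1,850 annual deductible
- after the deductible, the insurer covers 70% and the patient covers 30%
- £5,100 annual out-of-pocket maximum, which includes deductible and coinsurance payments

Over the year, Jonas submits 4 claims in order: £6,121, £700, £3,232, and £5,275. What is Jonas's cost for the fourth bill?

#1 (£6,121): £1,850 finishes the deductible; £4,271 goes to coinsurance; coinsurance £4,271 × 30% = £1,281.30. Patient owes £3,131.30 (running OOP £3,131.30).
#2 (£700): deductible already satisfied, so patient's share is 30% × £700 = £210. Cost to patient: £210. OOP to date £3,341.30.
#3 (£3,232): deductible met; 30% of £3,232 = £969.60. Patient owes £969.60 (running OOP £4,310.90).
#4 (£5,275): 30% coinsurance on £5,275 = £1,582.50. Adding that to £4,310.90 gives £5,893.40, past the £5,100 cap; patient pays only £5,100 − £4,310.90 = £789.10.

£789.10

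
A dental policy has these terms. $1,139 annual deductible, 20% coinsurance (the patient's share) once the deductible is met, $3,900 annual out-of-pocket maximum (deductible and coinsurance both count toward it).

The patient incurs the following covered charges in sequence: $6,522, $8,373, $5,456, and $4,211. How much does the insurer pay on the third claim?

$5,446.20

Claim 1 — $6,522: deductible takes $1,139, $5,383 remains; patient's 20% is $1,076.60. Cost to patient: $2,215.60. OOP to date $2,215.60. Insurer: $6,522 − $2,215.60 = $4,306.40.
Claim 2 — $8,373: deductible already satisfied, so patient's share is 20% × $8,373 = $1,674.60. Cost to patient: $1,674.60. OOP to date $3,890.20. Plan pays $8,373 − $1,674.60 = $6,698.40.
Claim 3 — $5,456: deductible met; 20% of $5,456 = $1,091.20. OOP would hit $4,981.40 > $3,900, so the cap limits the patient to $3,900 − $3,890.20 = $9.80. Plan pays $5,456 − $9.80 = $5,446.20.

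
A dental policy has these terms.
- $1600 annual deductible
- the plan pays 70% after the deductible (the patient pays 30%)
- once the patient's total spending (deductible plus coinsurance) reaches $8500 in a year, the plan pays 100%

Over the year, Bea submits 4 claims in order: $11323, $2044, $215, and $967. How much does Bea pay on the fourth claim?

$290.10

Claim 1 ($11323): $1600 to deductible, leaving $9723; patient's 30% is $2916.90. Patient pays $4516.90; OOP now $4516.90.
Claim 2 ($2044): deductible met; 30% of $2044 = $613.20. Patient owes $613.20 (running OOP $5130.10).
Claim 3 ($215): deductible met; 30% of $215 = $64.50. Patient pays $64.50; OOP now $5194.60.
Claim 4 ($967): 30% coinsurance on $967 = $290.10. Patient owes $290.10 (running OOP $5484.70).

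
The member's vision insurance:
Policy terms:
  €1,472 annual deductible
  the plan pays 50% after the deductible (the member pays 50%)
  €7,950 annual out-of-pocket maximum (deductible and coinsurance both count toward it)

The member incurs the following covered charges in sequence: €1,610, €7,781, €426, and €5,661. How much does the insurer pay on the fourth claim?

Bill 1, €1,610: deductible takes €1,472, €138 remains; member's 50% is €69. Member pays €1,541; OOP now €1,541. Insurer: €1,610 − €1,541 = €69.
Bill 2, €7,781: 50% coinsurance on €7,781 = €3,890.50. Cost to member: €3,890.50. OOP to date €5,431.50. Plan pays €7,781 − €3,890.50 = €3,890.50.
Bill 3, €426: 50% coinsurance on €426 = €213. Cost to member: €213. OOP to date €5,644.50. Insurer: €426 − €213 = €213.
Bill 4, €5,661: deductible already satisfied, so member's share is 50% × €5,661 = €2,830.50. Adding that to €5,644.50 gives €8,475, past the €7,950 cap; member pays only €7,950 − €5,644.50 = €2,305.50. Insurer: €5,661 − €2,305.50 = €3,355.50.

€3,355.50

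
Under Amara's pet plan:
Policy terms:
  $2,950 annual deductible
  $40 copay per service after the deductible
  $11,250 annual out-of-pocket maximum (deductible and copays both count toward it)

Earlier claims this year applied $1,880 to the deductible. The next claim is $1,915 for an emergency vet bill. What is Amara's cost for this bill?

Deductible still to meet: $2,950 − $1,880 = $1,070.
The remaining $845 (= $1,915 − $1,070) moves to the copay.
Copay on this service: $40.
Owner responsibility before any cap: $1,070 + $40 = $1,110.
Total out-of-pocket so far would be $1,880 + $1,110 = $2,990, below the $11,250 cap — no reduction.

$1,110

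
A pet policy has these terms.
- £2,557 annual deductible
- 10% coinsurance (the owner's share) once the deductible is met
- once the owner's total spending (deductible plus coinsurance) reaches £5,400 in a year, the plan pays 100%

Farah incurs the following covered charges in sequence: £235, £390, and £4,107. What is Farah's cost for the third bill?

#1 (£235): entire amount goes to the deductible. Owner pays £235; OOP now £235.
#2 (£390): entire amount goes to the deductible. Cost to owner: £390. OOP to date £625.
#3 (£4,107): £1,932 to deductible, leaving £2,175; 10% of £2,175 = £217.50. Cost to owner: £2,149.50. OOP to date £2,774.50.

£2,149.50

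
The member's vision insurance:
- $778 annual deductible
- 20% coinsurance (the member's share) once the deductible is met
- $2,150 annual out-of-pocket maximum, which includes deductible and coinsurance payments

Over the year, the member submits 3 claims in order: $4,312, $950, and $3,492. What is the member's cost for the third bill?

$475.20

Claim 1 ($4,312): deductible takes $778, $3,534 remains; coinsurance $3,534 × 20% = $706.80. Cost to member: $1,484.80. OOP to date $1,484.80.
Claim 2 ($950): deductible already satisfied, so member's share is 20% × $950 = $190. Cost to member: $190. OOP to date $1,674.80.
Claim 3 ($3,492): deductible already satisfied, so member's share is 20% × $3,492 = $698.40. Adding that to $1,674.80 gives $2,373.20, past the $2,150 cap; member pays only $2,150 − $1,674.80 = $475.20.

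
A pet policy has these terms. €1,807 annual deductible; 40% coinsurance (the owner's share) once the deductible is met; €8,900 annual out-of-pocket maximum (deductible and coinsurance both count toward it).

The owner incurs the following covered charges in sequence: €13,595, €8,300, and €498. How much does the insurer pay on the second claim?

Claim 1 (€13,595): €1,807 to deductible, leaving €11,788; 40% of €11,788 = €4,715.20. Owner pays €6,522.20; OOP now €6,522.20. Insurer: €13,595 − €6,522.20 = €7,072.80.
Claim 2 (€8,300): 40% coinsurance on €8,300 = €3,320. OOP would hit €9,842.20 > €8,900, so the cap limits the owner to €8,900 − €6,522.20 = €2,377.80. Plan pays €8,300 − €2,377.80 = €5,922.20.

€5,922.20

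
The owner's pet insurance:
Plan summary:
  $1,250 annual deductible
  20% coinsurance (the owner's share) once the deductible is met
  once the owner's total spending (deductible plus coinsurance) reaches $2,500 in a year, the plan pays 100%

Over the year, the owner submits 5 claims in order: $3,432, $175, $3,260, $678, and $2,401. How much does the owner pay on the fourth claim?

$126.60

Bill 1, $3,432: deductible takes $1,250, $2,182 remains; 20% of $2,182 = $436.40. Owner pays $1,686.40; OOP now $1,686.40.
Bill 2, $175: 20% coinsurance on $175 = $35. Owner pays $35; OOP now $1,721.40.
Bill 3, $3,260: 20% coinsurance on $3,260 = $652. Owner owes $652 (running OOP $2,373.40).
Bill 4, $678: deductible met; 20% of $678 = $135.60. Adding that to $2,373.40 gives $2,509, past the $2,500 cap; owner pays only $2,500 − $2,373.40 = $126.60.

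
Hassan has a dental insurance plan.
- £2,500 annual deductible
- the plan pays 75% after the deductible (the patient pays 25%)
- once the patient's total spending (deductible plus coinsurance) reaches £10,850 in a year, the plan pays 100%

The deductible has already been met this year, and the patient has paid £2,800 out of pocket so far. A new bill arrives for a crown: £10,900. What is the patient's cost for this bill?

£2,725

With the deductible met, the entire £10,900 is subject to coinsurance.
25% of £10,900 = £2,725 falls to the patient.
Cumulative spending £2,800 + £2,725 = £5,525 stays under the £10,850 maximum.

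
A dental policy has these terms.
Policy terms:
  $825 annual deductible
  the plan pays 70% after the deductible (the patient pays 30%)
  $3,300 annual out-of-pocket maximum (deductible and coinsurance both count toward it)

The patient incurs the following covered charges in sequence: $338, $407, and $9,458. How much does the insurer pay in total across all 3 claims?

Bill 1, $338: all of it applies to the deductible. Patient owes $338 (running OOP $338). Insurer: $338 − $338 = $0.
Bill 2, $407: all of it applies to the deductible. Patient pays $407; OOP now $745. Insurer: $407 − $407 = $0.
Bill 3, $9,458: deductible takes $80, $9,378 remains; patient's 30% is $2,813.40. Deductible plus coinsurance: $80 + $2,813.40 = $2,893.40. OOP would hit $3,638.40 > $3,300, so the cap limits the patient to $3,300 − $745 = $2,555. Insurer: $9,458 − $2,555 = $6,903.
Insurer total = bills − patient's total = $10,203 − $3,300 = $6,903.

$6,903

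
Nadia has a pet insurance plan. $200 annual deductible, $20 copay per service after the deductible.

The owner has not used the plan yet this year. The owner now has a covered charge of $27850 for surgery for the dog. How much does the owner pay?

Deductible not yet touched, so the first $200 of the bill goes to the deductible.
After the $200 deductible portion, $27850 − $200 = $27650 is subject to the copay.
Copay on this service: $20.
So the owner owes $200 + $20 = $220.

$220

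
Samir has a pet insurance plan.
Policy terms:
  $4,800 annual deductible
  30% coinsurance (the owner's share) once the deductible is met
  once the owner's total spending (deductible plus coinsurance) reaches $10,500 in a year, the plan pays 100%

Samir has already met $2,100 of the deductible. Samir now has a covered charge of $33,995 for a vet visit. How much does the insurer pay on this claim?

Remaining deductible: $4,800 − $2,100 = $2,700.
The remaining $31,295 (= $33,995 − $2,700) moves to coinsurance.
Owner's 30% share of $31,295 is $9,388.50.
That puts the owner's cost at $2,700 + $9,388.50 = $12,088.50 before any cap.
Adding $12,088.50 to the $2,100 already spent would give $14,188.50, which exceeds the $10,500 cap; the owner pays just $10,500 − $2,100 = $8,400.
Insurer pays the balance: $33,995 − $8,400 = $25,595.

$25,595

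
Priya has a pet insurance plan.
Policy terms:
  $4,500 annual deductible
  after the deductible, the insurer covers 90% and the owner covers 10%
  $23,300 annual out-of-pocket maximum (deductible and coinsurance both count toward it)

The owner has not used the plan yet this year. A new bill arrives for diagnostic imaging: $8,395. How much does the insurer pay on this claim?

Deductible not yet touched, so the first $4,500 of the bill goes to the deductible.
The remaining $3,895 (= $8,395 − $4,500) moves to coinsurance.
Owner's 10% share of $3,895 is $389.50.
Owner responsibility before any cap: $4,500 + $389.50 = $4,889.50.
Cumulative spending $0 + $4,889.50 = $4,889.50 stays under the $23,300 maximum.
The insurer covers the remainder: $8,395 − $4,889.50 = $3,505.50.

$3,505.50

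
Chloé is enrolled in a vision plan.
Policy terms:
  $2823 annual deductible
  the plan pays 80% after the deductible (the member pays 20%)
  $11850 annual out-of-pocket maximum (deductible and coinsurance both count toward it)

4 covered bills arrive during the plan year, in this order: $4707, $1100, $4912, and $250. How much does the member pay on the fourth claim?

Claim 1 ($4707): $2823 finishes the deductible; $1884 goes to coinsurance; coinsurance $1884 × 20% = $376.80. Member pays $3199.80; OOP now $3199.80.
Claim 2 ($1100): deductible already satisfied, so member's share is 20% × $1100 = $220. Member pays $220; OOP now $3419.80.
Claim 3 ($4912): deductible already satisfied, so member's share is 20% × $4912 = $982.40. Cost to member: $982.40. OOP to date $4402.20.
Claim 4 ($250): deductible already satisfied, so member's share is 20% × $250 = $50. Member owes $50 (running OOP $4452.20).

$50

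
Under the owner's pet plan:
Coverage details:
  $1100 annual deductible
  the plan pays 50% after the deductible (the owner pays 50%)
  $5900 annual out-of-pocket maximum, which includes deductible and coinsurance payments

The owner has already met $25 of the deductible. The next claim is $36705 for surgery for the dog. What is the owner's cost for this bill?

Remaining deductible: $1100 − $25 = $1075.
That leaves $36705 − $1075 = $35630 for coinsurance.
Owner's 50% share of $35630 is $17815.
So the owner owes $1075 + $17815 = $18890 before any cap.
Year-to-date out-of-pocket would reach $25 + $18890 = $18915, above the $5900 maximum, so the owner pays only $5900 − $25 = $5875.

$5875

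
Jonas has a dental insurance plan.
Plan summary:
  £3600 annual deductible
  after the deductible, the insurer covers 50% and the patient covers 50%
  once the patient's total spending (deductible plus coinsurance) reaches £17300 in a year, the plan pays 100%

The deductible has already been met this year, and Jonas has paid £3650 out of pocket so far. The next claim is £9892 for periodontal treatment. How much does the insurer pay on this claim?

£4946

The deductible is already satisfied, so the full bill goes to coinsurance.
Coinsurance: £9892 × 50% = £4946.
Cumulative spending £3650 + £4946 = £8596 stays under the £17300 maximum.
The plan picks up £9892 − £4946 = £4946.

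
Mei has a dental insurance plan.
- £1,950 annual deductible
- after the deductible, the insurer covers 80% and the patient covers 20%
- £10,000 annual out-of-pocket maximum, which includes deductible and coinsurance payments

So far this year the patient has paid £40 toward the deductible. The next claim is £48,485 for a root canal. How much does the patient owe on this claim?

£9,960

£40 of the £1,950 deductible is already met, leaving £1,910.
That leaves £48,485 − £1,910 = £46,575 for coinsurance.
Patient's 20% share of £46,575 is £9,315.
That puts the patient's cost at £1,910 + £9,315 = £11,225 before any cap.
Adding £11,225 to the £40 already spent would give £11,265, which exceeds the £10,000 cap; the patient pays just £10,000 − £40 = £9,960.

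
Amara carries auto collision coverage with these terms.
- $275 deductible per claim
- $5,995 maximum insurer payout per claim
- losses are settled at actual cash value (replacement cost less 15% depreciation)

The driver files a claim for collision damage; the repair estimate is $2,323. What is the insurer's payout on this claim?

$1,699.55

At 15% depreciation, ACV = $2,323 − $348.45 = $1,974.55.
Less the $275 deductible: $1,974.55 − $275 = $1,699.55.
$1,699.55 is within the $5,995 limit, so the insurer pays $1,699.55.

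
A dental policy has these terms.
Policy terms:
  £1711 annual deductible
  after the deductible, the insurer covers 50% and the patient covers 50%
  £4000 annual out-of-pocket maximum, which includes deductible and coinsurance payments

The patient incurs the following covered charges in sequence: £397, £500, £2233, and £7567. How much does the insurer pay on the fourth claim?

£5987.50

Claim 1 — £397: entire amount goes to the deductible. Patient owes £397 (running OOP £397). Plan pays £397 − £397 = £0.
Claim 2 — £500: entire amount goes to the deductible. Patient pays £500; OOP now £897. Insurer: £500 − £500 = £0.
Claim 3 — £2233: £814 finishes the deductible; £1419 goes to coinsurance; 50% of £1419 = £709.50. Patient owes £1523.50 (running OOP £2420.50). Insurer: £2233 − £1523.50 = £709.50.
Claim 4 — £7567: deductible already satisfied, so patient's share is 50% × £7567 = £3783.50. OOP would hit £6204 > £4000, so the cap limits the patient to £4000 − £2420.50 = £1579.50. Plan pays £7567 − £1579.50 = £5987.50.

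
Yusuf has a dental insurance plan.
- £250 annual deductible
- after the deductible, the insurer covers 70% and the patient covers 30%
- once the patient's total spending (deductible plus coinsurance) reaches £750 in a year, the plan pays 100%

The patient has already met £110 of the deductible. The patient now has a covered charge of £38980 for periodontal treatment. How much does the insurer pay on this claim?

£38340

Deductible still to meet: £250 − £110 = £140.
That leaves £38980 − £140 = £38840 for coinsurance.
Coinsurance: £38840 × 30% = £11652.
Patient responsibility before any cap: £140 + £11652 = £11792.
Year-to-date out-of-pocket would reach £110 + £11792 = £11902, above the £750 maximum, so the patient pays only £750 − £110 = £640.
The plan picks up £38980 − £640 = £38340.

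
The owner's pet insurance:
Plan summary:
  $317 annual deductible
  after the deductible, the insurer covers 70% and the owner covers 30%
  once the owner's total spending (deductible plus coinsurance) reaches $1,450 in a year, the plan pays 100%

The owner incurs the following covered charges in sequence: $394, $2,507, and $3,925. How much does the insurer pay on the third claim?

$3,567.20

Claim 1 — $394: $317 to deductible, leaving $77; coinsurance $77 × 30% = $23.10. Owner owes $340.10 (running OOP $340.10). Insurer: $394 − $340.10 = $53.90.
Claim 2 — $2,507: deductible already satisfied, so owner's share is 30% × $2,507 = $752.10. Owner pays $752.10; OOP now $1,092.20. Plan pays $2,507 − $752.10 = $1,754.90.
Claim 3 — $3,925: deductible met; 30% of $3,925 = $1,177.50. OOP would hit $2,269.70 > $1,450, so the cap limits the owner to $1,450 − $1,092.20 = $357.80. Insurer: $3,925 − $357.80 = $3,567.20.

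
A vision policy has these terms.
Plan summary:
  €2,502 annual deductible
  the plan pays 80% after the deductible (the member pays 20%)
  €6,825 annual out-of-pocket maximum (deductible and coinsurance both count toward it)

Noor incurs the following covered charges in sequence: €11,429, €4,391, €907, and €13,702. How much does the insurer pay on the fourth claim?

€12,224

Bill 1, €11,429: €2,502 finishes the deductible; €8,927 goes to coinsurance; member's 20% is €1,785.40. Member pays €4,287.40; OOP now €4,287.40. Insurer: €11,429 − €4,287.40 = €7,141.60.
Bill 2, €4,391: deductible met; 20% of €4,391 = €878.20. Member pays €878.20; OOP now €5,165.60. Insurer: €4,391 − €878.20 = €3,512.80.
Bill 3, €907: deductible already satisfied, so member's share is 20% × €907 = €181.40. Member pays €181.40; OOP now €5,347. Plan pays €907 − €181.40 = €725.60.
Bill 4, €13,702: deductible already satisfied, so member's share is 20% × €13,702 = €2,740.40. OOP would hit €8,087.40 > €6,825, so the cap limits the member to €6,825 − €5,347 = €1,478. Plan pays €13,702 − €1,478 = €12,224.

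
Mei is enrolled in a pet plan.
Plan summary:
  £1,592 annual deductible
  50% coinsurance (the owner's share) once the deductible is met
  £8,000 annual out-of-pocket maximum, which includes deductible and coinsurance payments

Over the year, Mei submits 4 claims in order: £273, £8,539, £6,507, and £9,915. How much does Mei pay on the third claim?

£2,798

Bill 1, £273: entire amount goes to the deductible. Cost to owner: £273. OOP to date £273.
Bill 2, £8,539: deductible takes £1,319, £7,220 remains; owner's 50% is £3,610. Owner pays £4,929; OOP now £5,202.
Bill 3, £6,507: deductible already satisfied, so owner's share is 50% × £6,507 = £3,253.50. Adding that to £5,202 gives £8,455.50, past the £8,000 cap; owner pays only £8,000 − £5,202 = £2,798.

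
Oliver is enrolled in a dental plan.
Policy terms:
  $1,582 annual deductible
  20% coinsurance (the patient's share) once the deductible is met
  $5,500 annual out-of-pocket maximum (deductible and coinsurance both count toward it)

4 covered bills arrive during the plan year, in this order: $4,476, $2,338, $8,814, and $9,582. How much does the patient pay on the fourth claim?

Bill 1, $4,476: $1,582 finishes the deductible; $2,894 goes to coinsurance; 20% of $2,894 = $578.80. Patient owes $2,160.80 (running OOP $2,160.80).
Bill 2, $2,338: deductible already satisfied, so patient's share is 20% × $2,338 = $467.60. Patient owes $467.60 (running OOP $2,628.40).
Bill 3, $8,814: 20% coinsurance on $8,814 = $1,762.80. Cost to patient: $1,762.80. OOP to date $4,391.20.
Bill 4, $9,582: 20% coinsurance on $9,582 = $1,916.40. That would push OOP to $6,307.60, over the $5,500 cap, so patient pays $5,500 − $4,391.20 = $1,108.80.

$1,108.80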